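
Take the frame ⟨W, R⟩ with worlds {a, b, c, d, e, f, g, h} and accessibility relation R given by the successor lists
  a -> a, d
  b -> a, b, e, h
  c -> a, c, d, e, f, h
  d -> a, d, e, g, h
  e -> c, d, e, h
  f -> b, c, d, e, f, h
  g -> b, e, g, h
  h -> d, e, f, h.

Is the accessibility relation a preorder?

Reflexive: yes — every world is R-related to itself.
Transitive: no — a R d and d R e, but not a R e.
So R is not a preorder.

No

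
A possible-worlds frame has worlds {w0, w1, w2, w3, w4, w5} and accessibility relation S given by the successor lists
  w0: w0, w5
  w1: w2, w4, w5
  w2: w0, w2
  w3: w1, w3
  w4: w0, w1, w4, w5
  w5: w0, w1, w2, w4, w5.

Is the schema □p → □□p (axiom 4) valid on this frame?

The schema 4 characterises exactly the transitive frames.
Transitive: no — w0 S w5 and w5 S w1, but not w0 S w1.

No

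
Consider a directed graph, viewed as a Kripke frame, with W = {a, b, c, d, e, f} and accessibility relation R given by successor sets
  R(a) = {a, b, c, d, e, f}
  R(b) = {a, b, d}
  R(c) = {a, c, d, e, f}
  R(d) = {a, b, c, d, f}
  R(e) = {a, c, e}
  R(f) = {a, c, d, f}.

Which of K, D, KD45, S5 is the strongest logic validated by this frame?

Serial (axiom D): yes — every world has a successor (e.g. a R a).
Euclidean (axiom 5): no — a R b and a R c, but not b R c.
Transitive (axiom 4): no — b R a and a R c, but not b R c.
Reflexive (axiom T): yes — every world is R-related to itself.
So F validates K, D; KD45 would additionally require R to be Euclidean and transitive. The strongest is D.

D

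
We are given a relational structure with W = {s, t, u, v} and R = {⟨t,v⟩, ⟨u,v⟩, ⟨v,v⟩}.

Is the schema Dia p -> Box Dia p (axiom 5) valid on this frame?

Yes

The schema 5 characterises exactly the Euclidean frames.
Euclidean: yes — any two successors of a common world are R-related.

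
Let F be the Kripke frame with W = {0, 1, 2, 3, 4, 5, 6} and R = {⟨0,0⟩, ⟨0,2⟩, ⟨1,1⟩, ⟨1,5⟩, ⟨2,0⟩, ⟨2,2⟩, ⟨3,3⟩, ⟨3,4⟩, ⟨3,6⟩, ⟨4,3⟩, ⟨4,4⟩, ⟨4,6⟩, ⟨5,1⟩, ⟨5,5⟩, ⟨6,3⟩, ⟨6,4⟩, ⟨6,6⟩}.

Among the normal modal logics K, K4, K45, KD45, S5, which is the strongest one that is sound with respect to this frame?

S5

Transitive (axiom 4): yes — every two-step R-path is closed by a direct edge.
Euclidean (axiom 5): yes — any two successors of a common world are R-related.
Serial (axiom D): yes — every world has a successor (e.g. 0 R 0).
Reflexive (axiom T): yes — every world is R-related to itself.
So F validates K, K4, K45, KD45, S5. The strongest is S5.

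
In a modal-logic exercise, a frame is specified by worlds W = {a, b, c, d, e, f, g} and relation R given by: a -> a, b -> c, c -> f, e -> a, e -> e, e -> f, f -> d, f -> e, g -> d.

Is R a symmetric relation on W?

No

Symmetric: no — b R c but not c R b.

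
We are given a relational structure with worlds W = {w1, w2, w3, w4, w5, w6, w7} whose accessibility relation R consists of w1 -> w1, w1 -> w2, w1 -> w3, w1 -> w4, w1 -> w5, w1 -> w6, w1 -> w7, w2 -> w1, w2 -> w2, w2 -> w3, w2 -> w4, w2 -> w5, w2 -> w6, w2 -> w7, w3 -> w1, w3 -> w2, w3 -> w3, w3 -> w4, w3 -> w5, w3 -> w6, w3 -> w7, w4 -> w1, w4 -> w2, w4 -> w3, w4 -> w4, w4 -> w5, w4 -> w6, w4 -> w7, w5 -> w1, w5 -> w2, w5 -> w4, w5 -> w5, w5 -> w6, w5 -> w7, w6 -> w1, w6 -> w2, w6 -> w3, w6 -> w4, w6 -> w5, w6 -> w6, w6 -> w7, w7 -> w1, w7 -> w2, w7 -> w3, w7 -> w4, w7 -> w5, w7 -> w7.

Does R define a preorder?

Reflexive: yes — every world is R-related to itself.
Transitive: no — w5 R w1 and w1 R w3, but not w5 R w3.
So R is not a preorder.

No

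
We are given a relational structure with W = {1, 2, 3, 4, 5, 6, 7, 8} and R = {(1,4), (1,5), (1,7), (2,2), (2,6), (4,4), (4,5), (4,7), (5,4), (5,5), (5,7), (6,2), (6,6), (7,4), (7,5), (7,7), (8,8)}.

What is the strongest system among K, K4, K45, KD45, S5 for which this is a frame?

K45

Transitive (axiom 4): yes — every two-step R-path is closed by a direct edge.
Euclidean (axiom 5): yes — any two successors of a common world are R-related.
Serial (axiom D): no — 3 has no R-successor.
Reflexive (axiom T): no — 1 is not related to itself.
So F validates K, K4, K45; KD45 would additionally require R to be serial. The strongest is K45.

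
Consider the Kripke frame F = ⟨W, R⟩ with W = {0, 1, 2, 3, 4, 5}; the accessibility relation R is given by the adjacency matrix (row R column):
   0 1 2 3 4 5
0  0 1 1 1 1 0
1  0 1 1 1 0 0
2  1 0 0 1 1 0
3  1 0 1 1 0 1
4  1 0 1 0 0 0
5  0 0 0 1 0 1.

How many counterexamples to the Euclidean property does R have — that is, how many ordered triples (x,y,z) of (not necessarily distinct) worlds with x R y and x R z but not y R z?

Enumerating: (0,1,4), (0,2,1), (0,2,2), (0,3,1), (0,3,4), (0,4,1), (0,4,3), (0,4,4), (1,2,1), (1,2,2), (1,3,1), (2,0,0), … and 11 more.
Total: 23.

23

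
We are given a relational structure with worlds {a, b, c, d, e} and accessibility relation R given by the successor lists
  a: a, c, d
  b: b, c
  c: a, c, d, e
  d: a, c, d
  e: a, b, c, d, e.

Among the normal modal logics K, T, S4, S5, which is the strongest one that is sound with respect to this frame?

T

Reflexive (axiom T): yes — every world is R-related to itself.
Transitive (axiom 4): no — a R c and c R e, but not a R e.
Euclidean (axiom 5): no — c R a and c R e, but not a R e.
So F validates K, T; S4 would additionally require R to be transitive. The strongest is T.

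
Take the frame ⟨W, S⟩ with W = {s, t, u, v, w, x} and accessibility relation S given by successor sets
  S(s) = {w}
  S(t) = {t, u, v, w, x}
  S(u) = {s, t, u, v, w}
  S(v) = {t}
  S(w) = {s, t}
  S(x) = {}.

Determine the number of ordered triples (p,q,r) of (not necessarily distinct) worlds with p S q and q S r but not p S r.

14

Enumerating: (s,w,s), (s,w,t), (t,u,s), (t,w,s), (u,t,x), (v,t,u), (v,t,v), (v,t,w), (v,t,x), (w,s,w), (w,t,u), (w,t,v), (w,t,w), (w,t,x).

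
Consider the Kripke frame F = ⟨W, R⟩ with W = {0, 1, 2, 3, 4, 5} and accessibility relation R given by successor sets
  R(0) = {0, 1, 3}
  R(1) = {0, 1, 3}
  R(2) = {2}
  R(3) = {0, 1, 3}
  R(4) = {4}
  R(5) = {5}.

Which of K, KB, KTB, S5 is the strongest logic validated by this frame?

Symmetric (axiom B): yes — every pair in R has its reverse in R.
Reflexive (axiom T): yes — every world is R-related to itself.
Euclidean (axiom 5): yes — any two successors of a common world are R-related.
So F validates K, KB, KTB, S5. The strongest is S5.

S5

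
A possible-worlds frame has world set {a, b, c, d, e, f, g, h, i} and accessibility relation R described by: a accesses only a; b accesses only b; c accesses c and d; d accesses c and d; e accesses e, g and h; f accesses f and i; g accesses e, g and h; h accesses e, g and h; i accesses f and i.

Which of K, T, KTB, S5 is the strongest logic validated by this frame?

S5

Reflexive (axiom T): yes — every world is R-related to itself.
Symmetric (axiom B): yes — every pair in R has its reverse in R.
Euclidean (axiom 5): yes — any two successors of a common world are R-related.
So F validates K, T, KTB, S5. The strongest is S5.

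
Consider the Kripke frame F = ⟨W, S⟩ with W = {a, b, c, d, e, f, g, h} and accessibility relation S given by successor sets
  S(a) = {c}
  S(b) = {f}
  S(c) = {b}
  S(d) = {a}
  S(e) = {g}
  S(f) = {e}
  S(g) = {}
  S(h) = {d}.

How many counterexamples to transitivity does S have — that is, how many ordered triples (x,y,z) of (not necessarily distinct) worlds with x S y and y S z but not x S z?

Enumerating: (a,c,b), (b,f,e), (c,b,f), (d,a,c), (f,e,g), (h,d,a).

6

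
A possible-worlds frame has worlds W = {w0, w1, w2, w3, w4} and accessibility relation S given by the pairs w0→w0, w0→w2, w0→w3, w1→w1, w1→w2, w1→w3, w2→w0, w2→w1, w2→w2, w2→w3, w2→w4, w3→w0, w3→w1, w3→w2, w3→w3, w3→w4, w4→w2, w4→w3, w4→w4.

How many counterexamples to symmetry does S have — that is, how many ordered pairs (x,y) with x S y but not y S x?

S is symmetric; there are no such tuples.

0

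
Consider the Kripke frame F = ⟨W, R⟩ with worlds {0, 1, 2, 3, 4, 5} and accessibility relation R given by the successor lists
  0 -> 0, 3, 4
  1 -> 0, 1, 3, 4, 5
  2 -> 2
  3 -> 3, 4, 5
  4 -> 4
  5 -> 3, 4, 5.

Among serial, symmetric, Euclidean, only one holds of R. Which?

Serial: yes — every world has a successor (e.g. 0 R 0).
Symmetric: no — 0 R 3 but not 3 R 0.
Euclidean: no — 0 R 4 and 0 R 3, but not 4 R 3.
Only serial holds.

serial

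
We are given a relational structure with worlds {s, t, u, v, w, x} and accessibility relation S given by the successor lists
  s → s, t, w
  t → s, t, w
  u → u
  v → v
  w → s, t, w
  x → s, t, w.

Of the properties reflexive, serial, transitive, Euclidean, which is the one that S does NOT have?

Reflexive: no — x is not related to itself.
Serial: yes — every world has a successor (e.g. s S s).
Transitive: yes — every two-step S-path is closed by a direct edge.
Euclidean: yes — any two successors of a common world are S-related.
Only reflexive fails.

reflexive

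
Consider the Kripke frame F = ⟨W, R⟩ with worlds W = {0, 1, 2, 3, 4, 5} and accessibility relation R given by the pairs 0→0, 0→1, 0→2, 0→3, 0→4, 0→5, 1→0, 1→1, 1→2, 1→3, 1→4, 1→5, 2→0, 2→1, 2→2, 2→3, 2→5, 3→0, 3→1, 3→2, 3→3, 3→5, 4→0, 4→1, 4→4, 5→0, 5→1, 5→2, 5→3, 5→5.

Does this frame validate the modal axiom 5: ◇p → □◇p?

By correspondence theory, 5 is valid on a frame iff R is Euclidean.
Euclidean: no — 0 R 2 and 0 R 4, but not 2 R 4.

No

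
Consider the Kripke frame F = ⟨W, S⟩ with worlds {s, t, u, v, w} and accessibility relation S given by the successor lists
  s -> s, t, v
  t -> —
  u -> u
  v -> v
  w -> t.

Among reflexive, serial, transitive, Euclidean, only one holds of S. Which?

transitive

Reflexive: no — t is not related to itself.
Serial: no — t has no S-successor.
Transitive: yes — every two-step S-path is closed by a direct edge.
Euclidean: no — s S t and s S v, but not t S v.
Only transitive holds.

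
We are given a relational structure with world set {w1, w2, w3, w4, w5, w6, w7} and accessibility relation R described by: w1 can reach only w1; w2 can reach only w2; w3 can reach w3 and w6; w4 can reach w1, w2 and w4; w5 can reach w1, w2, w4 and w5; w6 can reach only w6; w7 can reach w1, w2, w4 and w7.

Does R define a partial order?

Reflexive: yes — every world is R-related to itself.
Transitive: yes — every two-step R-path is closed by a direct edge.
Antisymmetric: yes — no distinct pair is related both ways.
So R is a partial order.

Yes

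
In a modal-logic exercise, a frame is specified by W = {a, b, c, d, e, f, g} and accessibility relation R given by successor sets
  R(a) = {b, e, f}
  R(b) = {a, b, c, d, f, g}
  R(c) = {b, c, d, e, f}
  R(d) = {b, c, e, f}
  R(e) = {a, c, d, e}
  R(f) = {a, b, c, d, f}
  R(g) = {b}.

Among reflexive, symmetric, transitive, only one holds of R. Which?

symmetric

Reflexive: no — a is not related to itself.
Symmetric: yes — every pair in R has its reverse in R.
Transitive: no — a R b and b R c, but not a R c.
Only symmetric holds.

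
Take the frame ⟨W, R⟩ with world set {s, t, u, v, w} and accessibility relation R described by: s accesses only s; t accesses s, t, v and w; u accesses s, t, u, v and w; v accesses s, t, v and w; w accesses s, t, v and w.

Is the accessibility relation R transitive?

Yes

Transitive: yes — every two-step R-path is closed by a direct edge.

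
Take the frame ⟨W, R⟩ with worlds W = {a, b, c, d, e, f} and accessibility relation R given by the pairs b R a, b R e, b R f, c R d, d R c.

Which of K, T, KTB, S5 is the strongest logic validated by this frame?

Reflexive (axiom T): no — a is not related to itself.
Symmetric (axiom B): no — b R a but not a R b.
Euclidean (axiom 5): no — b R a and b R e, but not a R e.
So F validates K; T would additionally require R to be reflexive. The strongest is K.

K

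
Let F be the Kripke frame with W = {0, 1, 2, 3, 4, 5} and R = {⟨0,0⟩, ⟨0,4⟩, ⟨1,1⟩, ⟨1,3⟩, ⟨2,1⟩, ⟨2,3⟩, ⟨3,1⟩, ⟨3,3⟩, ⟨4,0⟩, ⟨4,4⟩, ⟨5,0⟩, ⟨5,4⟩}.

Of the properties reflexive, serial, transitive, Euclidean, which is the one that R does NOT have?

reflexive

Reflexive: no — 2 is not related to itself.
Serial: yes — every world has a successor (e.g. 0 R 0).
Transitive: yes — every two-step R-path is closed by a direct edge.
Euclidean: yes — any two successors of a common world are R-related.
Only reflexive fails.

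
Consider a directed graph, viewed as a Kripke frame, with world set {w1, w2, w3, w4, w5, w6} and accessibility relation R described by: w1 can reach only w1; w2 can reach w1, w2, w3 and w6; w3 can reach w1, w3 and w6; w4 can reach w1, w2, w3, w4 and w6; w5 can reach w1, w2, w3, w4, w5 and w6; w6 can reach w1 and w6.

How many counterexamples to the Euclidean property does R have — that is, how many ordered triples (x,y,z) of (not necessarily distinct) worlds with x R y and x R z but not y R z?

Enumerating: (w2,w1,w2), (w2,w1,w3), (w2,w1,w6), (w2,w3,w2), (w2,w6,w2), (w2,w6,w3), (w3,w1,w3), (w3,w1,w6), (w3,w6,w3), (w4,w1,w2), (w4,w1,w3), (w4,w1,w4), … and 23 more.
Total: 35.

35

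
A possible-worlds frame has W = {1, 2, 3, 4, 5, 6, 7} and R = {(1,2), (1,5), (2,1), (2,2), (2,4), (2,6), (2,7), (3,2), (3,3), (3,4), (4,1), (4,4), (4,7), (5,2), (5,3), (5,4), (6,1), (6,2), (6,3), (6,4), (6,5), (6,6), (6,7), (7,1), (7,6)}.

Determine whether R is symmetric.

No

Symmetric: no — 1 R 5 but not 5 R 1.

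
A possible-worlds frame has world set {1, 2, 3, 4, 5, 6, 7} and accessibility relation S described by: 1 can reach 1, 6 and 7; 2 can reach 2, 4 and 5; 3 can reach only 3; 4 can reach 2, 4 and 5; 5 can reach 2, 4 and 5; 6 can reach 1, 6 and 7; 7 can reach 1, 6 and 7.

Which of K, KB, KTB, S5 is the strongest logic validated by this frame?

Symmetric (axiom B): yes — every pair in S has its reverse in S.
Reflexive (axiom T): yes — every world is S-related to itself.
Euclidean (axiom 5): yes — any two successors of a common world are S-related.
So F validates K, KB, KTB, S5. The strongest is S5.

S5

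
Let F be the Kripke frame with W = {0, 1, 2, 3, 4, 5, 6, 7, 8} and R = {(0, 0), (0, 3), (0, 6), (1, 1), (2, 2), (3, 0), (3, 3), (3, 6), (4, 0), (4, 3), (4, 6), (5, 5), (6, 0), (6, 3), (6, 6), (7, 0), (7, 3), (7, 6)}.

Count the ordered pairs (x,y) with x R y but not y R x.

6

Enumerating: (4,0), (4,3), (4,6), (7,0), (7,3), (7,6).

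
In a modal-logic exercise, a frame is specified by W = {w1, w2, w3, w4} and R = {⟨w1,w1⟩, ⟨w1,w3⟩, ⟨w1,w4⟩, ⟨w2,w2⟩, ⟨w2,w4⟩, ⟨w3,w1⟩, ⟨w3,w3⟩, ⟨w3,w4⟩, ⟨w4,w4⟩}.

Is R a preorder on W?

Yes

Reflexive: yes — every world is R-related to itself.
Transitive: yes — every two-step R-path is closed by a direct edge.
So R is a preorder.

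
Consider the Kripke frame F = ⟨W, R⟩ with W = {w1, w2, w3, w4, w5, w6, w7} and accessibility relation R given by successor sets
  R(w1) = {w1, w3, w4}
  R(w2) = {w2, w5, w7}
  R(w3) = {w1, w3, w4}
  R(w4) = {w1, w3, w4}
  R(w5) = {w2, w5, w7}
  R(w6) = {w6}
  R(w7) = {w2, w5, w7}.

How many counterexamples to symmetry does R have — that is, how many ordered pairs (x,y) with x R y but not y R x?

R is symmetric; there are no such tuples.

0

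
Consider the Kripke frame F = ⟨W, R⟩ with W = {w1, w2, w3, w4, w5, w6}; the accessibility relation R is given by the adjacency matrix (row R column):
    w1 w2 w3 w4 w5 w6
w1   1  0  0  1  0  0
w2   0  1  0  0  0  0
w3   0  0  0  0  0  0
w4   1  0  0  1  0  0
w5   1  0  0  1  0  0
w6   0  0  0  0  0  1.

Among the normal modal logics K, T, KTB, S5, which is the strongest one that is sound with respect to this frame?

Reflexive (axiom T): no — w3 is not related to itself.
Symmetric (axiom B): no — w5 R w1 but not w1 R w5.
Euclidean (axiom 5): yes — any two successors of a common world are R-related.
So F validates K; T would additionally require R to be reflexive. The strongest is K.

K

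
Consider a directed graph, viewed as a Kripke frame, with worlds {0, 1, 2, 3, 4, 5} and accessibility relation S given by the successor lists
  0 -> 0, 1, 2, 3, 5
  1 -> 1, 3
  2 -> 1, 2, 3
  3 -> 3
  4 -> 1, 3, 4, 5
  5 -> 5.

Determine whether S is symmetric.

No

Symmetric: no — 0 S 1 but not 1 S 0.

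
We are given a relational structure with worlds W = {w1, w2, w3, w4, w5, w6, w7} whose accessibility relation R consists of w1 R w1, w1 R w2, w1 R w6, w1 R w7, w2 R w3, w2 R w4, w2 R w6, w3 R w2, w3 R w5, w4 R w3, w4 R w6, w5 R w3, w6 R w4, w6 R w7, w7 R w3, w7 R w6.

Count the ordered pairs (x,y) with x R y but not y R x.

Enumerating: (w1,w2), (w1,w6), (w1,w7), (w2,w4), (w2,w6), (w4,w3), (w7,w3).

7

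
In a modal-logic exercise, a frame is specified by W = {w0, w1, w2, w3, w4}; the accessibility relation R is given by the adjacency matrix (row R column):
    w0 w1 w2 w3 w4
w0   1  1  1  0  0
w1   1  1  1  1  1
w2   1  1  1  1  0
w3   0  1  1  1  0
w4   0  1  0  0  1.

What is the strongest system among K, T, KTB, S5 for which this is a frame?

Reflexive (axiom T): yes — every world is R-related to itself.
Symmetric (axiom B): yes — every pair in R has its reverse in R.
Euclidean (axiom 5): no — w1 R w0 and w1 R w3, but not w0 R w3.
So F validates K, T, KTB; S5 would additionally require R to be Euclidean. The strongest is KTB.

KTB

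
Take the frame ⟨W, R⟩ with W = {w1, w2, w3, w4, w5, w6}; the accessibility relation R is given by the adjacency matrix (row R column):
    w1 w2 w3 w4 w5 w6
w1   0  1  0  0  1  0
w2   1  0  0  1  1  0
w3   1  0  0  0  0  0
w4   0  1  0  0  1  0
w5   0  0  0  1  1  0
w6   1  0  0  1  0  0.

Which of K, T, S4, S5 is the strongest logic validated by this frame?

K

Reflexive (axiom T): no — w1 is not related to itself.
Transitive (axiom 4): no — w1 R w2 and w2 R w4, but not w1 R w4.
Euclidean (axiom 5): no — w1 R w5 and w1 R w2, but not w5 R w2.
So F validates K; T would additionally require R to be reflexive. The strongest is K.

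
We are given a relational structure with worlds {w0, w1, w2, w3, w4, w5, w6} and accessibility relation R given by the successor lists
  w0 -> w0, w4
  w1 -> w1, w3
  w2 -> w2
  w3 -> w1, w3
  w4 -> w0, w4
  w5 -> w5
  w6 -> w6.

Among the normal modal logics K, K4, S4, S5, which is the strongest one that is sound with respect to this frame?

S5

Transitive (axiom 4): yes — every two-step R-path is closed by a direct edge.
Reflexive (axiom T): yes — every world is R-related to itself.
Euclidean (axiom 5): yes — any two successors of a common world are R-related.
So F validates K, K4, S4, S5. The strongest is S5.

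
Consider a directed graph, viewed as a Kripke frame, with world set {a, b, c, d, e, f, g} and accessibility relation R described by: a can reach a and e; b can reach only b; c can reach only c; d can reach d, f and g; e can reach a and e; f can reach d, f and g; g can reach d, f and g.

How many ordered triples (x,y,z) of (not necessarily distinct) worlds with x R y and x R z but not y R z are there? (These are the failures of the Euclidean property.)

R is Euclidean; there are no such tuples.

0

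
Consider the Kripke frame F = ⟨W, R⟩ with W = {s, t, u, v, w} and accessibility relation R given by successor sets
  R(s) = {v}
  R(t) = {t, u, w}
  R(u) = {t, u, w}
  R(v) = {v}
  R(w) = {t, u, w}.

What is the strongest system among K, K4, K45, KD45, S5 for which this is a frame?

Transitive (axiom 4): yes — every two-step R-path is closed by a direct edge.
Euclidean (axiom 5): yes — any two successors of a common world are R-related.
Serial (axiom D): yes — every world has a successor (e.g. s R v).
Reflexive (axiom T): no — s is not related to itself.
So F validates K, K4, K45, KD45; S5 would additionally require R to be reflexive. The strongest is KD45.

KD45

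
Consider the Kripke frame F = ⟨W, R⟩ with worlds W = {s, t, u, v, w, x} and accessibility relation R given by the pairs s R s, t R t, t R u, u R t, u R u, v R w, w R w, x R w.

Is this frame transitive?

Yes

Transitive: yes — every two-step R-path is closed by a direct edge.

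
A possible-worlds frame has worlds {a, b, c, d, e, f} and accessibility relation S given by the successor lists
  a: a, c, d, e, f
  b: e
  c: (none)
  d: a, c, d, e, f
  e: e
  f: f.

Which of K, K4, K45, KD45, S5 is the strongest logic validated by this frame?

K4

Transitive (axiom 4): yes — every two-step S-path is closed by a direct edge.
Euclidean (axiom 5): no — a S c and a S d, but not c S d.
Serial (axiom D): no — c has no S-successor.
Reflexive (axiom T): no — b is not related to itself.
So F validates K, K4; K45 would additionally require S to be Euclidean. The strongest is K4.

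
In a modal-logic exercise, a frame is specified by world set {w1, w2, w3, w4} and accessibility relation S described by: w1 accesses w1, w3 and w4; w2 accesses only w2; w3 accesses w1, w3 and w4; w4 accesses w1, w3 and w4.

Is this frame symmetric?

Yes

Symmetric: yes — every pair in S has its reverse in S.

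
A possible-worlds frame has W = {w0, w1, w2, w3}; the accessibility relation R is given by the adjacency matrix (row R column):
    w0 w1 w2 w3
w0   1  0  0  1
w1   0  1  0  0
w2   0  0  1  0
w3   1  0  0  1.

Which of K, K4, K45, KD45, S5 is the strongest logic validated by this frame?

S5

Transitive (axiom 4): yes — every two-step R-path is closed by a direct edge.
Euclidean (axiom 5): yes — any two successors of a common world are R-related.
Serial (axiom D): yes — every world has a successor (e.g. w0 R w0).
Reflexive (axiom T): yes — every world is R-related to itself.
So F validates K, K4, K45, KD45, S5. The strongest is S5.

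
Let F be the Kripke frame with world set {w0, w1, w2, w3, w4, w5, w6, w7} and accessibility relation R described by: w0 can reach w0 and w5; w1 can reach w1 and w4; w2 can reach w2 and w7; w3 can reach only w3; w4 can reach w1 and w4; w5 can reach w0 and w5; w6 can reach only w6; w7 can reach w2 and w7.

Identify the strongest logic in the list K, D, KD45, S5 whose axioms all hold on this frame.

Serial (axiom D): yes — every world has a successor (e.g. w0 R w0).
Euclidean (axiom 5): yes — any two successors of a common world are R-related.
Transitive (axiom 4): yes — every two-step R-path is closed by a direct edge.
Reflexive (axiom T): yes — every world is R-related to itself.
So F validates K, D, KD45, S5. The strongest is S5.

S5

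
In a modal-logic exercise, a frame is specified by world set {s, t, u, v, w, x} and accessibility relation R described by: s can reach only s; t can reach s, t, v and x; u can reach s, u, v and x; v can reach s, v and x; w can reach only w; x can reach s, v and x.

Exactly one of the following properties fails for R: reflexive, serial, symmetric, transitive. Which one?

Reflexive: yes — every world is R-related to itself.
Serial: yes — every world has a successor (e.g. s R s).
Symmetric: no — t R s but not s R t.
Transitive: yes — every two-step R-path is closed by a direct edge.
Only symmetric fails.

symmetric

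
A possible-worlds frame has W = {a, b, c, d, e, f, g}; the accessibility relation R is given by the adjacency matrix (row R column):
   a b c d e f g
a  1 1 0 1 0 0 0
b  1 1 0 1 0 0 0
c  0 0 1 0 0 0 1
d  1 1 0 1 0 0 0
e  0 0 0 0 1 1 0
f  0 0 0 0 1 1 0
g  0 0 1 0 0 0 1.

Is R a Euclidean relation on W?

Euclidean: yes — any two successors of a common world are R-related.

Yes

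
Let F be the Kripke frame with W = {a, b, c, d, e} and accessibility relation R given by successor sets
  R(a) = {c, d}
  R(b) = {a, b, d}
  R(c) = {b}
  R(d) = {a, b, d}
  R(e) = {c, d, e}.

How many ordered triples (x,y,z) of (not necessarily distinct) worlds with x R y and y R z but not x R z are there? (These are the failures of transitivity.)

Enumerating: (a,c,b), (a,d,a), (a,d,b), (b,a,c), (c,b,a), (c,b,d), (d,a,c), (e,c,b), (e,d,a), (e,d,b).

10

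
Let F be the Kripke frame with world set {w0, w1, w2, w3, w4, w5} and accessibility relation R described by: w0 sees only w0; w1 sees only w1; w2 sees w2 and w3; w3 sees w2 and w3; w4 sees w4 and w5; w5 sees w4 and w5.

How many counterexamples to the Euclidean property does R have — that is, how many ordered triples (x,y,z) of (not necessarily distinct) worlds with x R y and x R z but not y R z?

R is Euclidean; there are no such tuples.

0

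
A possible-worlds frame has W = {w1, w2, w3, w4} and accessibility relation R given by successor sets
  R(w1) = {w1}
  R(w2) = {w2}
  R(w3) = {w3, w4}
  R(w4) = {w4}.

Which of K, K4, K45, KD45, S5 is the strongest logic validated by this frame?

K4

Transitive (axiom 4): yes — every two-step R-path is closed by a direct edge.
Euclidean (axiom 5): no — w3 R w4 and w3 R w3, but not w4 R w3.
Serial (axiom D): yes — every world has a successor (e.g. w1 R w1).
Reflexive (axiom T): yes — every world is R-related to itself.
So F validates K, K4; K45 would additionally require R to be Euclidean. The strongest is K4.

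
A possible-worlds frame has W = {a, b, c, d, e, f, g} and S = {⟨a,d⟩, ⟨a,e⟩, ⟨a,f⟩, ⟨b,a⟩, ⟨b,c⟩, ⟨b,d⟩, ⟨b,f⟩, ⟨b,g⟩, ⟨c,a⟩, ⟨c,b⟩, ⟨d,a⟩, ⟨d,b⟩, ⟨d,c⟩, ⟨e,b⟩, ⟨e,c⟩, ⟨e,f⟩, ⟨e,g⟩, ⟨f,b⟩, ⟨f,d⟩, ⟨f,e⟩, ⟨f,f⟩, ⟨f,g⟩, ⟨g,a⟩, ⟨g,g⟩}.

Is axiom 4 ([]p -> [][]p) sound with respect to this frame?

No

The schema 4 characterises exactly the transitive frames.
Transitive: no — a S d and d S b, but not a S b.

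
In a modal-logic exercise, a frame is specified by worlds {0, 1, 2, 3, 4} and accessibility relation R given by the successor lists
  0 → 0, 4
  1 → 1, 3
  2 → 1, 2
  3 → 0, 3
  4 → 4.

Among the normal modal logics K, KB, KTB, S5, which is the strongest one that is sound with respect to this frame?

K

Symmetric (axiom B): no — 0 R 4 but not 4 R 0.
Reflexive (axiom T): yes — every world is R-related to itself.
Euclidean (axiom 5): no — 0 R 4 and 0 R 0, but not 4 R 0.
So F validates K; KB would additionally require R to be symmetric. The strongest is K.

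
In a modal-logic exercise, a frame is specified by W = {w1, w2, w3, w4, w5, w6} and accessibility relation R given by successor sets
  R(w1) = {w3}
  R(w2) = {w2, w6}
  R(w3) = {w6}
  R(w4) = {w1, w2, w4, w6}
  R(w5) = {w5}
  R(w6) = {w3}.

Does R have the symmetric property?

No

Symmetric: no — w1 R w3 but not w3 R w1.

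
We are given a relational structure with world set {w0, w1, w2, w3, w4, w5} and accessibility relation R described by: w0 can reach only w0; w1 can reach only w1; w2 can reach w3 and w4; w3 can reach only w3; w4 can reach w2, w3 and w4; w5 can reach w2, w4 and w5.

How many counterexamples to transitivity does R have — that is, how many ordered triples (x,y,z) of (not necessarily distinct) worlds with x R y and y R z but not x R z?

Enumerating: (w2,w4,w2), (w5,w2,w3), (w5,w4,w3).

3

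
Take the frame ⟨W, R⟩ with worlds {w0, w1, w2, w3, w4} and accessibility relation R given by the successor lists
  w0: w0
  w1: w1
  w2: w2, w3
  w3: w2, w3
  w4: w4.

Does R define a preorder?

Yes

Reflexive: yes — every world is R-related to itself.
Transitive: yes — every two-step R-path is closed by a direct edge.
So R is a preorder.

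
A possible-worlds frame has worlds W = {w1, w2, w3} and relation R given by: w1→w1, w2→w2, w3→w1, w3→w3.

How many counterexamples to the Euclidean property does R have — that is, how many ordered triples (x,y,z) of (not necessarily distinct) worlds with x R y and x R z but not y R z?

1

Enumerating: (w3,w1,w3).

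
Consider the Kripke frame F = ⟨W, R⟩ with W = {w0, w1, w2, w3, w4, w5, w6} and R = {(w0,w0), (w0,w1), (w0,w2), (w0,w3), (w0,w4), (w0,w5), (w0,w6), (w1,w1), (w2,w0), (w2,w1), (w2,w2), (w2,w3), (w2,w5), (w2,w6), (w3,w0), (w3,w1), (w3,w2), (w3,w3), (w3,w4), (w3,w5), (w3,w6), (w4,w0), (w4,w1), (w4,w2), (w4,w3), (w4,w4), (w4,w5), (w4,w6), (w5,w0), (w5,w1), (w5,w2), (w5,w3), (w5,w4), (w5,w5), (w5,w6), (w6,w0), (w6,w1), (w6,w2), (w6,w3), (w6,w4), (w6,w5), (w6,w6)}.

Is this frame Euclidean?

Euclidean: no — w0 R w1 and w0 R w2, but not w1 R w2.

No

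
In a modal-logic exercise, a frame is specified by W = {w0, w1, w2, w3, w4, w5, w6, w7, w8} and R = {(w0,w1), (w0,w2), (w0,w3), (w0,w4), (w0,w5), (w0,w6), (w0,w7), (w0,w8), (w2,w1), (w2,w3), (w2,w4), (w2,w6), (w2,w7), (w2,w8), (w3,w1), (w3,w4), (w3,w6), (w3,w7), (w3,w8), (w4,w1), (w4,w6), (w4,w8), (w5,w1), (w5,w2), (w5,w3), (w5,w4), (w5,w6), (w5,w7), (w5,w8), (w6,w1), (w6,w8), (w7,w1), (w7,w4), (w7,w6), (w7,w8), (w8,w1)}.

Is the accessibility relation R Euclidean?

Euclidean: no — w0 R w1 and w0 R w2, but not w1 R w2.

No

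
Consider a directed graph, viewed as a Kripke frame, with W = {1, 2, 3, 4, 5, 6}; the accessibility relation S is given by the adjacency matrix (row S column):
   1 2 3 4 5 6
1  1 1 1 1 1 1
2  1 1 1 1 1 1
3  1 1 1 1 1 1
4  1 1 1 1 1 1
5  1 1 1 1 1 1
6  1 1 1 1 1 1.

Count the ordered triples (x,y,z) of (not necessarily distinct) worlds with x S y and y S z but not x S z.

0

S is transitive; there are no such tuples.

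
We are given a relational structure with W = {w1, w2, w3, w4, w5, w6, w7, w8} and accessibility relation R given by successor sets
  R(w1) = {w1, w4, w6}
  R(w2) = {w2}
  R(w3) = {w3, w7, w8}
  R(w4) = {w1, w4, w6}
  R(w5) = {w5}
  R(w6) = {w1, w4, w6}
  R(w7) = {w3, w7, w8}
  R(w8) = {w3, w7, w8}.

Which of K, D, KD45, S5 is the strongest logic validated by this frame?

S5

Serial (axiom D): yes — every world has a successor (e.g. w1 R w1).
Euclidean (axiom 5): yes — any two successors of a common world are R-related.
Transitive (axiom 4): yes — every two-step R-path is closed by a direct edge.
Reflexive (axiom T): yes — every world is R-related to itself.
So F validates K, D, KD45, S5. The strongest is S5.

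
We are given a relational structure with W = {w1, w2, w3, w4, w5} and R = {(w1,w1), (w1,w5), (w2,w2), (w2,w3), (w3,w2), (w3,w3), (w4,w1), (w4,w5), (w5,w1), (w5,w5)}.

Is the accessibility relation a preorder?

Reflexive: no — w4 is not related to itself.
Transitive: yes — every two-step R-path is closed by a direct edge.
So R is not a preorder.

No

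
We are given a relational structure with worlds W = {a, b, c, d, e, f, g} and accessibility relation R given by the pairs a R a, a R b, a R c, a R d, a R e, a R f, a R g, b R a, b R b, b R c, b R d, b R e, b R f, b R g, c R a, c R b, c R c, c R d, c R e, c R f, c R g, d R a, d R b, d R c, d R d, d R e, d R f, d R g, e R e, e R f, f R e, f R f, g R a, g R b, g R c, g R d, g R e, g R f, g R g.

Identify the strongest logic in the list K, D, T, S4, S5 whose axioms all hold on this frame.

S4

Serial (axiom D): yes — every world has a successor (e.g. a R a).
Reflexive (axiom T): yes — every world is R-related to itself.
Transitive (axiom 4): yes — every two-step R-path is closed by a direct edge.
Euclidean (axiom 5): no — a R e and a R b, but not e R b.
So F validates K, D, T, S4; S5 would additionally require R to be Euclidean. The strongest is S4.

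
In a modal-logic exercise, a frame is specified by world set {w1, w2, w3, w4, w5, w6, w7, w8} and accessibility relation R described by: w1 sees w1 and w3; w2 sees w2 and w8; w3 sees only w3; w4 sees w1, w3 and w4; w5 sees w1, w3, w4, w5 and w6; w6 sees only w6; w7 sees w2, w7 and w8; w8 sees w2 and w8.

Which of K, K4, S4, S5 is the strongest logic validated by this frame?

Transitive (axiom 4): yes — every two-step R-path is closed by a direct edge.
Reflexive (axiom T): yes — every world is R-related to itself.
Euclidean (axiom 5): no — w4 R w3 and w4 R w1, but not w3 R w1.
So F validates K, K4, S4; S5 would additionally require R to be Euclidean. The strongest is S4.

S4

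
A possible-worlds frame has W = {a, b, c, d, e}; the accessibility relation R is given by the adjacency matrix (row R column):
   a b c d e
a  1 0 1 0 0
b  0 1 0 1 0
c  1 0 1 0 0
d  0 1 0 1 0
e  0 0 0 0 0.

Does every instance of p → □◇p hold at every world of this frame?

By correspondence theory, B is valid on a frame iff R is symmetric.
Symmetric: yes — every pair in R has its reverse in R.

Yes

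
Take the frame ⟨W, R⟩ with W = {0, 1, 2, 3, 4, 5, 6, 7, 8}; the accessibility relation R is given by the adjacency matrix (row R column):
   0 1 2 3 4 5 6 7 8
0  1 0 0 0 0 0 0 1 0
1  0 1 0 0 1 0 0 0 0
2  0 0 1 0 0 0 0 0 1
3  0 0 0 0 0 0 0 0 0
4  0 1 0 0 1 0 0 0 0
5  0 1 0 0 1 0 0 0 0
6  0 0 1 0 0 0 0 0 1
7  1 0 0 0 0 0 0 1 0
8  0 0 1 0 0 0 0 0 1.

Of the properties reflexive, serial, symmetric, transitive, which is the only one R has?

transitive

Reflexive: no — 3 is not related to itself.
Serial: no — 3 has no R-successor.
Symmetric: no — 5 R 1 but not 1 R 5.
Transitive: yes — every two-step R-path is closed by a direct edge.
Only transitive holds.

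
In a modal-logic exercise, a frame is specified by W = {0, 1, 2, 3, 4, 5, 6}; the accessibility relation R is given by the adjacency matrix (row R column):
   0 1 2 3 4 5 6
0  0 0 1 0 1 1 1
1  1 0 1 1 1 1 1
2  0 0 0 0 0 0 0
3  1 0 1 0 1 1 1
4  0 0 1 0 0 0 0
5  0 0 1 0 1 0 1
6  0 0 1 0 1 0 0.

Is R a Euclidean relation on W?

Euclidean: no — 0 R 2 and 0 R 4, but not 2 R 4.

No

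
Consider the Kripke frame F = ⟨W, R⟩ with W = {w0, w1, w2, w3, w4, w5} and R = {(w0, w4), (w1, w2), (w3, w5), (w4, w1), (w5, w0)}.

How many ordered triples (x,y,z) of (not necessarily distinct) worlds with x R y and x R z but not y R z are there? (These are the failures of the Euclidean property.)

5

Enumerating: (w0,w4,w4), (w1,w2,w2), (w3,w5,w5), (w4,w1,w1), (w5,w0,w0).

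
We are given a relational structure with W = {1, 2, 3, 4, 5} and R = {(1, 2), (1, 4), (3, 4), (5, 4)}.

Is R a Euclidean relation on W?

Euclidean: no — 1 R 2 and 1 R 4, but not 2 R 4.

No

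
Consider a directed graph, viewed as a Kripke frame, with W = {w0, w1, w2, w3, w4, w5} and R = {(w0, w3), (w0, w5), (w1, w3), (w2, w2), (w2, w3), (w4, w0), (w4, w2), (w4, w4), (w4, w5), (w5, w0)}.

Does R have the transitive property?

Transitive: no — w4 R w0 and w0 R w3, but not w4 R w3.

No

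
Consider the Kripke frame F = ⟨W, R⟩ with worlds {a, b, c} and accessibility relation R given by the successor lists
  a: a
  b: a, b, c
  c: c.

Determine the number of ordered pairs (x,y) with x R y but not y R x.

Enumerating: (b,a), (b,c).

2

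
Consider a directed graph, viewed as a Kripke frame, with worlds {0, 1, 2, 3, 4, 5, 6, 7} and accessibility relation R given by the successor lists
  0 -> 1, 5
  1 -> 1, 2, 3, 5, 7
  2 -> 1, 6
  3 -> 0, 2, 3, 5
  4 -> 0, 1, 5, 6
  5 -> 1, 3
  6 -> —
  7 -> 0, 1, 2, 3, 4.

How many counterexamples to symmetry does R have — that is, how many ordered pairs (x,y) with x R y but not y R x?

14

Enumerating: (0,1), (0,5), (1,3), (2,6), (3,0), (3,2), (4,0), (4,1), (4,5), (4,6), (7,0), (7,2), (7,3), (7,4).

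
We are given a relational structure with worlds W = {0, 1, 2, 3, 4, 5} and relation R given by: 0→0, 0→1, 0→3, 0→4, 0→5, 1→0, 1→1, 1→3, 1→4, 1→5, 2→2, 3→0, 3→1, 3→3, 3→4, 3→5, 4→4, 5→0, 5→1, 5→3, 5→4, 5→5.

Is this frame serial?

Yes

Serial: yes — every world has a successor (e.g. 0 R 0).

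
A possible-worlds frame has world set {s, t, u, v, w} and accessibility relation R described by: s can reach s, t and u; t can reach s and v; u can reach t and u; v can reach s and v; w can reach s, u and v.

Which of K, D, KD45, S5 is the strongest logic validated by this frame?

D

Serial (axiom D): yes — every world has a successor (e.g. s R s).
Euclidean (axiom 5): no — s R t and s R u, but not t R u.
Transitive (axiom 4): no — s R t and t R v, but not s R v.
Reflexive (axiom T): no — t is not related to itself.
So F validates K, D; KD45 would additionally require R to be Euclidean and transitive. The strongest is D.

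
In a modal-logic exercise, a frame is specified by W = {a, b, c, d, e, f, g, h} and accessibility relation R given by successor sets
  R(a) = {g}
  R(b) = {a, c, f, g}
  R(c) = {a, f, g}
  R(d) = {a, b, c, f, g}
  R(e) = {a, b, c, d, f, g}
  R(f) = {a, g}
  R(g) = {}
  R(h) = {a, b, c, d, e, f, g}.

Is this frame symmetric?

Symmetric: no — a R g but not g R a.

No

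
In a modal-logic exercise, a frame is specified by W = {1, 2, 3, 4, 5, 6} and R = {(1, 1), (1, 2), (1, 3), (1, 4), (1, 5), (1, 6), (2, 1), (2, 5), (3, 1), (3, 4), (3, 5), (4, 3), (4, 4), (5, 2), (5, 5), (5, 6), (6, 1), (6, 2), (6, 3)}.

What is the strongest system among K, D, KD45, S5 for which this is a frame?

Serial (axiom D): yes — every world has a successor (e.g. 1 R 1).
Euclidean (axiom 5): no — 1 R 2 and 1 R 3, but not 2 R 3.
Transitive (axiom 4): no — 2 R 1 and 1 R 3, but not 2 R 3.
Reflexive (axiom T): no — 2 is not related to itself.
So F validates K, D; KD45 would additionally require R to be Euclidean and transitive. The strongest is D.

D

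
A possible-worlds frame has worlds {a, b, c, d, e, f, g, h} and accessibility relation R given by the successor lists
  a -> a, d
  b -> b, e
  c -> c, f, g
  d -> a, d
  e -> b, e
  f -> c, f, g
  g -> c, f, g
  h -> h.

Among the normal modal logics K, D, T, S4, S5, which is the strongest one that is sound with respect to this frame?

Serial (axiom D): yes — every world has a successor (e.g. a R a).
Reflexive (axiom T): yes — every world is R-related to itself.
Transitive (axiom 4): yes — every two-step R-path is closed by a direct edge.
Euclidean (axiom 5): yes — any two successors of a common world are R-related.
So F validates K, D, T, S4, S5. The strongest is S5.

S5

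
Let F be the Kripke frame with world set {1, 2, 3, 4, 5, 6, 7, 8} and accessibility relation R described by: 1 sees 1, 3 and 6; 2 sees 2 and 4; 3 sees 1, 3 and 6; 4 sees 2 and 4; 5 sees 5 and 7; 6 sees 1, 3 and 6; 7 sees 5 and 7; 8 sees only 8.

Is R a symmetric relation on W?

Symmetric: yes — every pair in R has its reverse in R.

Yes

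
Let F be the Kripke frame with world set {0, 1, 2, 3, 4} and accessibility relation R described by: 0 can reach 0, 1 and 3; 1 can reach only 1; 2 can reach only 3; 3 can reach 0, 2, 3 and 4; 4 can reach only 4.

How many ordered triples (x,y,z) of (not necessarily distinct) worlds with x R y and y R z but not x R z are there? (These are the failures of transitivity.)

Enumerating: (0,3,2), (0,3,4), (2,3,0), (2,3,2), (2,3,4), (3,0,1).

6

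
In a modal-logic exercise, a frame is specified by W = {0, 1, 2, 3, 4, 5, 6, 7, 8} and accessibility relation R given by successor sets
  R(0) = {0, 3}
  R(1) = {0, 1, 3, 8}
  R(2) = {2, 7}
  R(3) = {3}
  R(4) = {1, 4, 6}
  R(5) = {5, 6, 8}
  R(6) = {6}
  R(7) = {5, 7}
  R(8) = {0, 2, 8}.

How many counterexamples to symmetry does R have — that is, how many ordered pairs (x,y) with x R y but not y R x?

Enumerating: (0,3), (1,0), (1,3), (1,8), (2,7), (4,1), (4,6), (5,6), (5,8), (7,5), (8,0), (8,2).

12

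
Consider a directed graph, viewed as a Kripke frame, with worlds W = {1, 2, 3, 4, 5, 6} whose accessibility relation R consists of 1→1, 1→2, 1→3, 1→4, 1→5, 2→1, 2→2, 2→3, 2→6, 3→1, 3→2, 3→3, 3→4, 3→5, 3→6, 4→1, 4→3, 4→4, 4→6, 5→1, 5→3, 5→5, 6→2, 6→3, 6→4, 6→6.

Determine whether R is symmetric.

Yes

Symmetric: yes — every pair in R has its reverse in R.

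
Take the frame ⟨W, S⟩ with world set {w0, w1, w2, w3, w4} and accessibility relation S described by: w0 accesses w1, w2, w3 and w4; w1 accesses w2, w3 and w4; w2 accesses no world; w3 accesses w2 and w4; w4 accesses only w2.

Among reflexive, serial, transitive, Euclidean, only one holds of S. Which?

transitive

Reflexive: no — w0 is not related to itself.
Serial: no — w2 has no S-successor.
Transitive: yes — every two-step S-path is closed by a direct edge.
Euclidean: no — w0 S w2 and w0 S w1, but not w2 S w1.
Only transitive holds.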